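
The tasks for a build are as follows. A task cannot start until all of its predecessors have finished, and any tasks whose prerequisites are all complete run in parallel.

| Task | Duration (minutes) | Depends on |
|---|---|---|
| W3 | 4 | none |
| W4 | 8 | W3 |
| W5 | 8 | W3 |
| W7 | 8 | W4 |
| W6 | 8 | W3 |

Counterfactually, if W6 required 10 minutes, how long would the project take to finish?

20

Actual critical path: W3→W4→W7 = 4+8+8 = 20 ⇒ 20 minutes.
W6 is off the critical path — its longest chain is 12 minutes, giving 8 of slack.
That remains the longest chain; total 20 minutes.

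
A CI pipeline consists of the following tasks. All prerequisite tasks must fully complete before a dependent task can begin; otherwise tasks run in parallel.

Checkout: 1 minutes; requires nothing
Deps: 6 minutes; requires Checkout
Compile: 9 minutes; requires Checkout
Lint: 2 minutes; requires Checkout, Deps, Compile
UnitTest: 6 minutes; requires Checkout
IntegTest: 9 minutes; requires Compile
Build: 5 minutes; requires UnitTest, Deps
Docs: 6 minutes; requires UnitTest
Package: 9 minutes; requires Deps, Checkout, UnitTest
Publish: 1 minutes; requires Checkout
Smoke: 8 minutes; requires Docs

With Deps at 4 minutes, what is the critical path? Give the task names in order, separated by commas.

Checkout, UnitTest, Docs, Smoke

The binding path is Checkout→UnitTest→Docs→Smoke = 1+6+6+8 = 21; finish at 21 minutes.
Deps has 5 minutes of float (longest path through it is 16).
That remains the longest chain; total 21 minutes.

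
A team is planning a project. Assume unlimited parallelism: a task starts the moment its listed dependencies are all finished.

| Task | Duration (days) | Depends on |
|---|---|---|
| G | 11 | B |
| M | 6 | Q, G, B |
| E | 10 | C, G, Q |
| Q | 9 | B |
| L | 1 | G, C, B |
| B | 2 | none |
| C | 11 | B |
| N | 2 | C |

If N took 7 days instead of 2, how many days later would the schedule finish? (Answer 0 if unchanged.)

0

As given, the longest chain is B→C→E = 2+11+10 = 23, so the finish is 23 days.
N has 8 days of float (longest path through it is 15).
That remains the longest chain; total 23 days.
Change in finish: 23 − 23 = +0 days.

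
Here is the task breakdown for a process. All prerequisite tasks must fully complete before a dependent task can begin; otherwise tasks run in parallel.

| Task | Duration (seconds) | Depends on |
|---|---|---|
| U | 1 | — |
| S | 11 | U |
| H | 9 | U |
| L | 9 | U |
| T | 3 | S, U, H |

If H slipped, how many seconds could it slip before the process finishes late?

Critical path: U→S→T = 1+11+3 = 15, so the finish is 15 seconds.
The longest chain containing H totals 13 seconds.
Slack of H = 3 − 1 = 2 seconds.

2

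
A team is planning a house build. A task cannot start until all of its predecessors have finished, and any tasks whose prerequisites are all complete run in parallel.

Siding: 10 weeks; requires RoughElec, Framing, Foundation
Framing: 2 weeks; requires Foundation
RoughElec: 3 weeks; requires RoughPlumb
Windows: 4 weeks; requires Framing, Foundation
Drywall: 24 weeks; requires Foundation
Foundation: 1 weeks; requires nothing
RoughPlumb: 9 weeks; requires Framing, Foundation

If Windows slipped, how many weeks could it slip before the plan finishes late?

Critical path: Foundation→Framing→RoughPlumb→RoughElec→Siding = 1+2+9+3+10 = 25, so the finish is 25 weeks.
Longest path through Windows: 7 weeks (earliest finish 7, latest finish 25).
Slack of Windows = 21 − 3 = 18 weeks.

18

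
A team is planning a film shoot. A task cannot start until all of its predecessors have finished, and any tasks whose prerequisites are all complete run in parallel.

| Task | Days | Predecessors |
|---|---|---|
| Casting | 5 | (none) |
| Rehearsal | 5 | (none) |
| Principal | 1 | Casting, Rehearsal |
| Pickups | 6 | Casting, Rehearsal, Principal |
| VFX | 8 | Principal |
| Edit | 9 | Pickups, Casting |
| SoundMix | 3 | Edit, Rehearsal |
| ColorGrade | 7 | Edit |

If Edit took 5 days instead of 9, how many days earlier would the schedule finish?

4

Actual critical path: Casting→Principal→Pickups→Edit→ColorGrade = 5+1+6+9+7 = 28 ⇒ 28 days.
Since Edit is critical, the -4 change carries straight to that chain (now 24 days).
No other chain overtakes it, so the finish is 24 days.
Change in finish: 24 − 28 = -4 days.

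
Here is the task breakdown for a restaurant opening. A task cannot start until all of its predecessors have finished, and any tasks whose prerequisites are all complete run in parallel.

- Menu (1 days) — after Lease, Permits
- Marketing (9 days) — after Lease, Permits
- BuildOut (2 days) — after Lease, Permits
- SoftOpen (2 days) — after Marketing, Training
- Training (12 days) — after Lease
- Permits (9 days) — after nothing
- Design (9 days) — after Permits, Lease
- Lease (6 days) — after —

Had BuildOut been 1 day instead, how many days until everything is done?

Baseline: Lease→Training→SoftOpen = 6+12+2 = 20 → 20 days.
BuildOut has 9 days of float (longest path through it is 11).
The critical path is still Lease→Training→SoftOpen; finish is now 20 days.

20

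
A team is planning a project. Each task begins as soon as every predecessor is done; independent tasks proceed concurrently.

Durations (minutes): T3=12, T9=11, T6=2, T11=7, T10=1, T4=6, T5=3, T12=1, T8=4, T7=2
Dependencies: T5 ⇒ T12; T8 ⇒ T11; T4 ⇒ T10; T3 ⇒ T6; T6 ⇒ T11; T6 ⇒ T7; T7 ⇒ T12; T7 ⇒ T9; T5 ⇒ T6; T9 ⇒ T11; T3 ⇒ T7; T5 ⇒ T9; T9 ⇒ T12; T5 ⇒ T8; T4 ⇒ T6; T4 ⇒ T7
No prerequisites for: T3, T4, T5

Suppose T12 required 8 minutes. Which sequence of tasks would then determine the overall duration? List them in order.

T3, T6, T7, T9, T12

The binding path is T3→T6→T7→T9→T11 = 12+2+2+11+7 = 34; finish at 34 minutes.
T12 is off the critical path — its longest chain is 28 minutes, giving 6 of slack.
The binding chain switches to T3→T6→T7→T9→T12 = 12+2+2+11+8 = 35; finish 35 minutes.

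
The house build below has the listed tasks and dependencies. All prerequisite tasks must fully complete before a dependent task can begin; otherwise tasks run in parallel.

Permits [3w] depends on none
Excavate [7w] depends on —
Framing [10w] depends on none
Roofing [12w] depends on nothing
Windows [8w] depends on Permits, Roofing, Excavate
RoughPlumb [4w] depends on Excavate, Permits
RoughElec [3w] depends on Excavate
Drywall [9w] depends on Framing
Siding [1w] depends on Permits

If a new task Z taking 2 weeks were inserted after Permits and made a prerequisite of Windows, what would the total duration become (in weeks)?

Originally the project takes 20 weeks.
With Z inserted, Windows now waits for max(Permits, Roofing, Excavate, Z).
New critical path: Roofing→Windows = 12+8 = 20 ⇒ 20 weeks.

20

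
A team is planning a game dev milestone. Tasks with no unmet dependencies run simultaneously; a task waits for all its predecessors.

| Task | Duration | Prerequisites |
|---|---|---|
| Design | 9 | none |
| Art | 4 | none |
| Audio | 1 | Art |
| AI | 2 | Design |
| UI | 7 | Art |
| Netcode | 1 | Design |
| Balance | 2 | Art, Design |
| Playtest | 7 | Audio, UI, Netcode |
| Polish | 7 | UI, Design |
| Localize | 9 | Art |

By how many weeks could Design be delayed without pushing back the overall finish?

1

Art→UI→Playtest = 4+7+7 = 18 sets the makespan at 18 weeks.
Design finishes as early as 9 and must finish by 10.
Float = 18 − 17 = 1.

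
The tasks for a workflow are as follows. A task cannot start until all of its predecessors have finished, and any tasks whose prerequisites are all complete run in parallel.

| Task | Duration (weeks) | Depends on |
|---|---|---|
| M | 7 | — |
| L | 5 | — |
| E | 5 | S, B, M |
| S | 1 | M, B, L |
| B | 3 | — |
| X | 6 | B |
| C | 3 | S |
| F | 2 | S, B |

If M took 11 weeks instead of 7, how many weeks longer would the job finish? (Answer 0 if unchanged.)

4

Baseline: M→S→E = 7+1+5 = 13 → 13 weeks.
M is on the critical path; changing it to 11 makes that path 17 weeks.
No other chain overtakes it, so the finish is 17 weeks.
Change in finish: 17 − 13 = +4 weeks.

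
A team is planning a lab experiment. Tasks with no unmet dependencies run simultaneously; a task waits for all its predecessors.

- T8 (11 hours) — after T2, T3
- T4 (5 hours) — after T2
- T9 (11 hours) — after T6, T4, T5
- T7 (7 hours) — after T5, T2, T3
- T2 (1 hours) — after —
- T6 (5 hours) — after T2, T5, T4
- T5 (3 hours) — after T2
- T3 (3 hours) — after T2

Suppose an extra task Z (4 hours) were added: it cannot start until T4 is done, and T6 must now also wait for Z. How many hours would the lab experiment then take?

Originally the lab experiment takes 22 hours.
With Z inserted, T6 now waits for max(T2, T5, T4, Z).
New critical path: T2→T4→Z→T6→T9 = 1+5+4+5+11 = 26 ⇒ 26 hours.

26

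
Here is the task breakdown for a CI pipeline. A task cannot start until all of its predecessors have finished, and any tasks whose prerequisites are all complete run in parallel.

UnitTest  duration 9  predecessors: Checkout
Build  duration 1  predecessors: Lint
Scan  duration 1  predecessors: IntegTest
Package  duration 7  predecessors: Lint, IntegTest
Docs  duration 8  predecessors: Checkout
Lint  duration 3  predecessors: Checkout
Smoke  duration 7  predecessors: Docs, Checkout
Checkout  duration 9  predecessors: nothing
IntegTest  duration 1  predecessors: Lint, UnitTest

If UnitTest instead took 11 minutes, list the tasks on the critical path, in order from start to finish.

Checkout, UnitTest, IntegTest, Package

Actual critical path: Checkout→UnitTest→IntegTest→Package = 9+9+1+7 = 26 ⇒ 26 minutes.
Since UnitTest is critical, the +2 change carries straight to that chain (now 28 minutes).
That remains the longest chain; total 28 minutes.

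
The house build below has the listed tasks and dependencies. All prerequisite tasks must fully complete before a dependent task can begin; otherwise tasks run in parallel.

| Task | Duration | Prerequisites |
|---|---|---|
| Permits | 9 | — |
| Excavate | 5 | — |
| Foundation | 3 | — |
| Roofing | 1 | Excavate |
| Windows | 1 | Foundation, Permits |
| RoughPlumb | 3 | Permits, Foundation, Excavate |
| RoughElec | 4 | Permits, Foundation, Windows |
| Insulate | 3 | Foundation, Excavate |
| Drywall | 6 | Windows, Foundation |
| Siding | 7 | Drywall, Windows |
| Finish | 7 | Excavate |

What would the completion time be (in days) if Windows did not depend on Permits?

17

With the dependency in place, Permits→Windows→Drywall→Siding = 9+1+6+7 = 23 sets the finish at 23 days.
Without Permits→Windows, Windows's earliest start moves from 9 to 3.
After: Foundation→Windows→Drywall→Siding = 3+1+6+7 = 17 → 17 days.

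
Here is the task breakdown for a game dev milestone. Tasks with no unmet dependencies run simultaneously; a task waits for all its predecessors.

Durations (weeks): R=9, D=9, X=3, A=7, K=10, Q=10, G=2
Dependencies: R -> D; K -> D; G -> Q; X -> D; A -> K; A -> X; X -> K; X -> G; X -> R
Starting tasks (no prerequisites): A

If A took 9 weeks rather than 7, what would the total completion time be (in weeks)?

Baseline: A→X→K→D = 7+3+10+9 = 29 → 29 weeks.
A lies on that path, so at 9 weeks the path becomes 31 weeks.
No other chain overtakes it, so the finish is 31 weeks.

31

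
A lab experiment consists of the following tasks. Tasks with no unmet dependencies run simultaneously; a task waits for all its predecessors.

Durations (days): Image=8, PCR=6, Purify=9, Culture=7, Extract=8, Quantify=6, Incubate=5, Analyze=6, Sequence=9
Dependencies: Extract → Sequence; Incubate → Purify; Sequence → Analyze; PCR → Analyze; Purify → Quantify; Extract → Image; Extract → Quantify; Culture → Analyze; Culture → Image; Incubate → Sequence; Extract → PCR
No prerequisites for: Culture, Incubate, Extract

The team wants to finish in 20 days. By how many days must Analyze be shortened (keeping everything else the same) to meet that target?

Current finish: 23 days; target: 20.
Analyze is on every critical path, so each day cut from Analyze cuts the finish by one (this holds down to a finish of 20).
Need 23 − 20 = 3 days off Analyze → Analyze becomes 3 days, finish becomes 20.

3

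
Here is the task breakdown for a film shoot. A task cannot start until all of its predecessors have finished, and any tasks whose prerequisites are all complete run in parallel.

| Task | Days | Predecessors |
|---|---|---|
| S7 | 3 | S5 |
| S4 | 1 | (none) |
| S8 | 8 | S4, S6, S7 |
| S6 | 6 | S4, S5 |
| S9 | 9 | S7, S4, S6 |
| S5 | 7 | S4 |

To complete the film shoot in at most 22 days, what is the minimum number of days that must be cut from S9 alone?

Current finish: 23 days; target: 22.
S9 is on every critical path, so each day cut from S9 cuts the finish by one (this holds down to a finish of 22).
Need 23 − 22 = 1 day off S9 → S9 becomes 8 days, finish becomes 22.

1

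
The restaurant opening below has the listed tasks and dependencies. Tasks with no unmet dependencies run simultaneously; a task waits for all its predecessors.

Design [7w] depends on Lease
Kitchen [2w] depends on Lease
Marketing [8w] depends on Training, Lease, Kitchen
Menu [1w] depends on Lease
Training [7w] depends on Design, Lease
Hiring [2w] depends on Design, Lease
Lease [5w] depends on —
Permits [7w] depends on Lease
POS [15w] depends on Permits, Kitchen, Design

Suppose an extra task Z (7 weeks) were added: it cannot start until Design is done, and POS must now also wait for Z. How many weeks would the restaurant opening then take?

34

Originally the restaurant opening takes 27 weeks.
With Z inserted, POS now waits for max(Permits, Kitchen, Design, Z).
New critical path: Lease→Design→Z→POS = 5+7+7+15 = 34 ⇒ 34 weeks.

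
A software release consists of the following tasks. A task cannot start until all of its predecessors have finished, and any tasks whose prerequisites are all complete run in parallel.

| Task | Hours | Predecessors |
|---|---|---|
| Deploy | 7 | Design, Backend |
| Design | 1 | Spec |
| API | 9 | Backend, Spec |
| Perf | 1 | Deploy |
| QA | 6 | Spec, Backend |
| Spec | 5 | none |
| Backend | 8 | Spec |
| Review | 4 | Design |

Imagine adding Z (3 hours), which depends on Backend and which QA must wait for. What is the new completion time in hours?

Originally the schedule takes 22 hours.
With Z inserted, QA now waits for max(Spec, Backend, Z).
New critical path: Spec→Backend→Z→QA = 5+8+3+6 = 22 ⇒ 22 hours.

22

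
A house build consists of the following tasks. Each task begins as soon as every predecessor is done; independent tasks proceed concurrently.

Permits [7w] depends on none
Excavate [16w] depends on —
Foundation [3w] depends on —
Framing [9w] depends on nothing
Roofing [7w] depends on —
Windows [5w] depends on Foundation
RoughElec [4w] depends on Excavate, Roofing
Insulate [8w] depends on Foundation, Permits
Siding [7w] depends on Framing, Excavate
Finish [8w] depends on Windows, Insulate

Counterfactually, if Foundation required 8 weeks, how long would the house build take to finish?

As given, the longest chain is Permits→Insulate→Finish = 7+8+8 = 23, so the finish is 23 weeks.
Foundation is off the critical path — its longest chain is 19 weeks, giving 4 of slack.
The binding chain switches to Foundation→Insulate→Finish = 8+8+8 = 24; finish 24 weeks.

24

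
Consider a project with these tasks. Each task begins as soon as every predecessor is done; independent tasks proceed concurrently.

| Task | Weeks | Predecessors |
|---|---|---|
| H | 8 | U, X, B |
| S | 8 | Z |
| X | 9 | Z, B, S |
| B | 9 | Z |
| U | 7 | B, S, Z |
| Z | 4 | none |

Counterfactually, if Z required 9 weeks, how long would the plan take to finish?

The binding path is Z→B→X→H = 4+9+9+8 = 30; finish at 30 weeks.
Z is on the critical path; changing it to 9 makes that path 35 weeks.
No other chain overtakes it, so the finish is 35 weeks.

35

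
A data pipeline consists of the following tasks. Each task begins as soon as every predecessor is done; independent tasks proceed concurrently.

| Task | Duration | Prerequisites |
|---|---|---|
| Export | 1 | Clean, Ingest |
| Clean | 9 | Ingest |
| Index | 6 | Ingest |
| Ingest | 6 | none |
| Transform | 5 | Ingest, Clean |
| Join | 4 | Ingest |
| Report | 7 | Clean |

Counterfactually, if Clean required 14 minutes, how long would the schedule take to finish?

Baseline: Ingest→Clean→Report = 6+9+7 = 22 → 22 minutes.
Clean lies on that path, so at 14 minutes the path becomes 27 minutes.
That remains the longest chain; total 27 minutes.

27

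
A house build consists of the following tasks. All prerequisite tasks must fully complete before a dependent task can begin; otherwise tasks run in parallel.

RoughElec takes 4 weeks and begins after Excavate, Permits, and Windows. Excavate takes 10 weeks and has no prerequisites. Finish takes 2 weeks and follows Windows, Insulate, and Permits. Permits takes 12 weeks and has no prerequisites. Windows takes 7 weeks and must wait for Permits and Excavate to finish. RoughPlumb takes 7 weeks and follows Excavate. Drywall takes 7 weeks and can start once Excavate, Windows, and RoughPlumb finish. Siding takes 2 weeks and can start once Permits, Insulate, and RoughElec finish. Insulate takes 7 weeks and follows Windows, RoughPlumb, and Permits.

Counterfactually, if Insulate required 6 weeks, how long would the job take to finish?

27

Baseline: Permits→Windows→Insulate→Siding = 12+7+7+2 = 28 → 28 weeks.
Since Insulate is critical, the -1 change carries straight to that chain (now 27 weeks).
The critical path is still Permits→Windows→Insulate→Siding; finish is now 27 weeks.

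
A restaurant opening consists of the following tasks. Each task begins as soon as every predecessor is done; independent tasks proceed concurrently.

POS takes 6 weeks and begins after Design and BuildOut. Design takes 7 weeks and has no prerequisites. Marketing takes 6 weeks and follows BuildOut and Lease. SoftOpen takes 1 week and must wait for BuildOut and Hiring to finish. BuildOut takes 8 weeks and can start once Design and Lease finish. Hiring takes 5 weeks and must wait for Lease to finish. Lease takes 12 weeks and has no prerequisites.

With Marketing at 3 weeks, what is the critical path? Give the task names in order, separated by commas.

Lease, BuildOut, POS

As given, the longest chain is Lease→BuildOut→Marketing = 12+8+6 = 26, so the finish is 26 weeks.
Since Marketing is critical, the -3 change carries straight to that chain (now 23 weeks).
Now Lease→BuildOut→POS = 12+8+6 = 26 is longest, so the finish becomes 26 weeks.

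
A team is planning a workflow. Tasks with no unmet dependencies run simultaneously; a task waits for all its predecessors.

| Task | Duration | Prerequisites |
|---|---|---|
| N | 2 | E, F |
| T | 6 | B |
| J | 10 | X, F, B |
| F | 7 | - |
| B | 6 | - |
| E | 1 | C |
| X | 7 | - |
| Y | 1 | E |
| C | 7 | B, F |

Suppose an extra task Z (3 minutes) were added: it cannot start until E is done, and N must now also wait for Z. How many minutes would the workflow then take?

Originally the workflow takes 17 minutes.
With Z inserted, N now waits for max(E, F, Z).
New critical path: F→C→E→Z→N = 7+7+1+3+2 = 20 ⇒ 20 minutes.

20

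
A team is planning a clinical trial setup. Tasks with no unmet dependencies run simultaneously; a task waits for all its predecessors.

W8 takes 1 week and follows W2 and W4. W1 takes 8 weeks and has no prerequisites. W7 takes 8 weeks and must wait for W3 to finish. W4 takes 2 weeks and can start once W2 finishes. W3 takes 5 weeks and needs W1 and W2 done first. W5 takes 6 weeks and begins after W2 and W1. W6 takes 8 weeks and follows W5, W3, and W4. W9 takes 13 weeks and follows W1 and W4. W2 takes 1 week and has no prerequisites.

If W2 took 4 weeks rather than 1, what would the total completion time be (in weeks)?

Baseline: W1→W5→W6 = 8+6+8 = 22 → 22 weeks.
The longest path through W2 is only 16 weeks, so W2 has float 6.
No other chain overtakes it, so the finish is 22 weeks.

22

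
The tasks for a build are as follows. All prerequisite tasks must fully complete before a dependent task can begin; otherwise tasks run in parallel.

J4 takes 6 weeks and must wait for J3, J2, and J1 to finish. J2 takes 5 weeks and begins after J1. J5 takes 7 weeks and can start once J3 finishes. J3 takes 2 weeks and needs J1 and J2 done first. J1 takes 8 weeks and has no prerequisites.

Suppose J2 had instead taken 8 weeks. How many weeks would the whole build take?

25

Actual critical path: J1→J2→J3→J5 = 8+5+2+7 = 22 ⇒ 22 weeks.
J2 is on the critical path; changing it to 8 makes that path 25 weeks.
That remains the longest chain; total 25 weeks.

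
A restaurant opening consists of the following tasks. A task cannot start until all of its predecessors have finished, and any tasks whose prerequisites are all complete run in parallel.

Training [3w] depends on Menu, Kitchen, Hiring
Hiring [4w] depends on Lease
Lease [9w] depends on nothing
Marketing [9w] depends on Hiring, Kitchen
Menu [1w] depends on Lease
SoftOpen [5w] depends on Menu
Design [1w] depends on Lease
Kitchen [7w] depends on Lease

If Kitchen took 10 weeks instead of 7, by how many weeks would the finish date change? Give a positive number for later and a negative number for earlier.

3

The binding path is Lease→Kitchen→Marketing = 9+7+9 = 25; finish at 25 weeks.
Kitchen lies on that path, so at 10 weeks the path becomes 28 weeks.
That remains the longest chain; total 28 weeks.
Change in finish: 28 − 25 = +3 weeks.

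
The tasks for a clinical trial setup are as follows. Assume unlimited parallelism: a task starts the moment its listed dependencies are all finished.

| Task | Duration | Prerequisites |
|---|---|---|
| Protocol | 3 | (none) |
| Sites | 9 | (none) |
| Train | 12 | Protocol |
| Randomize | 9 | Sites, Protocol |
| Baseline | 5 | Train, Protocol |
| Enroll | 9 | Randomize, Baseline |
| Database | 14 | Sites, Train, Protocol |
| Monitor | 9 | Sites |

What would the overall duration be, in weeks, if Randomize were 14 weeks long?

Actual critical path: Protocol→Train→Baseline→Enroll = 3+12+5+9 = 29 ⇒ 29 weeks.
Randomize has 2 weeks of float (longest path through it is 27).
The binding chain switches to Sites→Randomize→Enroll = 9+14+9 = 32; finish 32 weeks.

32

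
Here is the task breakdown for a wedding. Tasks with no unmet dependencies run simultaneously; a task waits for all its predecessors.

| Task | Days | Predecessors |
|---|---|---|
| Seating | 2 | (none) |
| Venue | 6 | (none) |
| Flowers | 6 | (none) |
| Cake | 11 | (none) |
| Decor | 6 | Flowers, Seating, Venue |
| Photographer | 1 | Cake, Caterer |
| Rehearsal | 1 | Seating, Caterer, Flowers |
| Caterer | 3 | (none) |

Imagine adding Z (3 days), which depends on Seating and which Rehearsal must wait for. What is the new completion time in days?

Originally the plan takes 12 days.
With Z inserted, Rehearsal now waits for max(Seating, Caterer, Flowers, Z).
New critical path: Venue→Decor = 6+6 = 12 ⇒ 12 days.

12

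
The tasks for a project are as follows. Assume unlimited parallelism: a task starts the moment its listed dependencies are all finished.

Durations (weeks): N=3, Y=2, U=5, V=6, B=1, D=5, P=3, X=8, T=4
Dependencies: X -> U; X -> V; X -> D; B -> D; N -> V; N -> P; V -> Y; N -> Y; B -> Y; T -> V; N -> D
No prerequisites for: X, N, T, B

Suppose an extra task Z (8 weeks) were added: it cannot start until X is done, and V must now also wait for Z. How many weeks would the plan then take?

24

Originally the plan takes 16 weeks.
With Z inserted, V now waits for max(T, N, X, Z).
New critical path: X→Z→V→Y = 8+8+6+2 = 24 ⇒ 24 weeks.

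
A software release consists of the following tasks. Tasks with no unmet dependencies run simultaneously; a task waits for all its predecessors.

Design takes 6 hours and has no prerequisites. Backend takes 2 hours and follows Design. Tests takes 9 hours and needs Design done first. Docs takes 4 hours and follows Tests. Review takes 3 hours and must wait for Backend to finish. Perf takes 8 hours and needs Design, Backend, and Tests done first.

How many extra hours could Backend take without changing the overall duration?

7

Critical path: Design→Tests→Perf = 6+9+8 = 23, so the finish is 23 hours.
Backend finishes as early as 8 and must finish by 15.
Float = 23 − 16 = 7.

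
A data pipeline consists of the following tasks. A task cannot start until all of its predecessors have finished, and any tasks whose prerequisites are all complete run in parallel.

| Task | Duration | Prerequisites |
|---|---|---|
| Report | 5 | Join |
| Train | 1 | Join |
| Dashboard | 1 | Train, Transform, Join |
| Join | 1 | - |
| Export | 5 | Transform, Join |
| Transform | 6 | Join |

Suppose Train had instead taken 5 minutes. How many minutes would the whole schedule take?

The binding path is Join→Transform→Export = 1+6+5 = 12; finish at 12 minutes.
Train has 9 minutes of float (longest path through it is 3).
No other chain overtakes it, so the finish is 12 minutes.

12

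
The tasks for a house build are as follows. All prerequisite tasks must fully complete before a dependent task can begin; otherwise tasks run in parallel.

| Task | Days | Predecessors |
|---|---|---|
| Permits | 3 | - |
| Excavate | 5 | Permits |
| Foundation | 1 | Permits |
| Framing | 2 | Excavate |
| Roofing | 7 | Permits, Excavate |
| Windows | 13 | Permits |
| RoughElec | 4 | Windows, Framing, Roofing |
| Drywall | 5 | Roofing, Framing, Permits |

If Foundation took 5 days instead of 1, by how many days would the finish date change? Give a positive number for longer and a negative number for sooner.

0

Baseline: Permits→Excavate→Roofing→Drywall = 3+5+7+5 = 20 → 20 days.
Foundation is off the critical path — its longest chain is 4 days, giving 16 of slack.
That remains the longest chain; total 20 days.
Change in finish: 20 − 20 = +0 days.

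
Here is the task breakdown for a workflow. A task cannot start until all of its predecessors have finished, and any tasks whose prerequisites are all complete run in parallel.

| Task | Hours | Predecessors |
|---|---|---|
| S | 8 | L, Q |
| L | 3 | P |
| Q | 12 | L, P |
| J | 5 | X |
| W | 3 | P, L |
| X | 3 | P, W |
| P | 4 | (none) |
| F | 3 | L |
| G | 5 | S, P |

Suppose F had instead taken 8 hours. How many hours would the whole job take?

As given, the longest chain is P→L→Q→S→G = 4+3+12+8+5 = 32, so the finish is 32 hours.
F is off the critical path — its longest chain is 10 hours, giving 22 of slack.
No other chain overtakes it, so the finish is 32 hours.

32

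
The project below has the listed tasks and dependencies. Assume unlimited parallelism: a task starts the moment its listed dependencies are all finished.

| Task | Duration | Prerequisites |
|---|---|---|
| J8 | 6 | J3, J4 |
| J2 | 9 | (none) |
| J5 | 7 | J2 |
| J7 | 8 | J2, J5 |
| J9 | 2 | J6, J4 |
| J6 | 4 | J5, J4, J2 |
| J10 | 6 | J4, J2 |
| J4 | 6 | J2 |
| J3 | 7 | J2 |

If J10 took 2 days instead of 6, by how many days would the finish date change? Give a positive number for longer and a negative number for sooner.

Critical path before the change: J2→J5→J7 = 9+7+8 = 24 giving 24 days.
J10 has 3 days of float (longest path through it is 21).
No other chain overtakes it, so the finish is 24 days.
Change in finish: 24 − 24 = +0 days.

0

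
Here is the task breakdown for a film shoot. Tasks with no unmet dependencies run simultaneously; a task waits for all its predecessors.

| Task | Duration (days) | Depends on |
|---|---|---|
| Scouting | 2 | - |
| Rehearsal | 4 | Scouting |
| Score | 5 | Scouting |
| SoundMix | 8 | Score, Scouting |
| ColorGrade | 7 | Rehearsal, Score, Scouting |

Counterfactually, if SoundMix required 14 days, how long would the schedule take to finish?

21

The binding path is Scouting→Score→SoundMix = 2+5+8 = 15; finish at 15 days.
SoundMix is on the critical path; changing it to 14 makes that path 21 days.
The critical path is still Scouting→Score→SoundMix; finish is now 21 days.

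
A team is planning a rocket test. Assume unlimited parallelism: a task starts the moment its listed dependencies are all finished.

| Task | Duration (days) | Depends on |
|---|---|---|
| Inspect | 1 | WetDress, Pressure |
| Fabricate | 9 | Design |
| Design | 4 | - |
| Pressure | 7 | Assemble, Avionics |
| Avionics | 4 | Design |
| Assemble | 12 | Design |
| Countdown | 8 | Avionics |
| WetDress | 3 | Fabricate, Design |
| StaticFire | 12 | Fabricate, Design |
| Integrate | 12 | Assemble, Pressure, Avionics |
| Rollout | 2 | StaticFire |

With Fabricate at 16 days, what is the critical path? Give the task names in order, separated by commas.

The binding path is Design→Assemble→Pressure→Integrate = 4+12+7+12 = 35; finish at 35 days.
The longest path through Fabricate is only 27 days, so Fabricate has float 8.
That remains the longest chain; total 35 days.

Design, Assemble, Pressure, Integrate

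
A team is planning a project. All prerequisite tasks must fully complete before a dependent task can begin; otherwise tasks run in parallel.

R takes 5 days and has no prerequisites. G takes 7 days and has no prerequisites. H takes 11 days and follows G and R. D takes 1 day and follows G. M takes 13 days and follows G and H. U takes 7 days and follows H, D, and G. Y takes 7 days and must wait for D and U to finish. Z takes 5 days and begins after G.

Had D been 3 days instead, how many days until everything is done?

Baseline: G→H→U→Y = 7+11+7+7 = 32 → 32 days.
The longest path through D is only 22 days, so D has float 10.
The critical path is still G→H→U→Y; finish is now 32 days.

32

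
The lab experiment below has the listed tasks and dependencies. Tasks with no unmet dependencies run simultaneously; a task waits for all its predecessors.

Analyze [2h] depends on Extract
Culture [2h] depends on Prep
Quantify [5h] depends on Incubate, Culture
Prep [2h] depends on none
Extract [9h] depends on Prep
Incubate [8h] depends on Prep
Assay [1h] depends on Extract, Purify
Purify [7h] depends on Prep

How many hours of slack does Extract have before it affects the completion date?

2

The longest chain is Prep→Incubate→Quantify = 2+8+5 = 15; overall finish 15 hours.
The longest chain containing Extract totals 13 hours.
So Extract can slip 13 − 11 = 2 hours.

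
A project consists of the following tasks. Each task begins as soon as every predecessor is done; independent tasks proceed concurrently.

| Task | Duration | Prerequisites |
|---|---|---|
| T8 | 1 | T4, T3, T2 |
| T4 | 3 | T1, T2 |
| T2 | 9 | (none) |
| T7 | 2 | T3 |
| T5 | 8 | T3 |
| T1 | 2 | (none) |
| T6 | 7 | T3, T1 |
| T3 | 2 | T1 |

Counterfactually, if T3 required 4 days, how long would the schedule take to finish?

Critical path before the change: T2→T4→T8 = 9+3+1 = 13 giving 13 days.
The longest path through T3 is only 12 days, so T3 has float 1.
The binding chain switches to T1→T3→T5 = 2+4+8 = 14; finish 14 days.

14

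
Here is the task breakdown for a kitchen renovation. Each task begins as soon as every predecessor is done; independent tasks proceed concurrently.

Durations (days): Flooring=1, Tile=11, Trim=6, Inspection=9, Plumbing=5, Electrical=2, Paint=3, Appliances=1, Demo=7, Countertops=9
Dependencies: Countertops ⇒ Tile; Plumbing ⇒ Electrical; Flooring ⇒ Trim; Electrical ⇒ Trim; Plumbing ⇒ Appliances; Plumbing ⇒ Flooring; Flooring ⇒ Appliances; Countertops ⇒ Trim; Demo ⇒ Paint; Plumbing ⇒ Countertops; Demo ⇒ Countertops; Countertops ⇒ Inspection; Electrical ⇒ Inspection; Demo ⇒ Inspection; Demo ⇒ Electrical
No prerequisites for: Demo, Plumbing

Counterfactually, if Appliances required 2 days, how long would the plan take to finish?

27

Critical path before the change: Demo→Countertops→Tile = 7+9+11 = 27 giving 27 days.
The longest path through Appliances is only 7 days, so Appliances has float 20.
No other chain overtakes it, so the finish is 27 days.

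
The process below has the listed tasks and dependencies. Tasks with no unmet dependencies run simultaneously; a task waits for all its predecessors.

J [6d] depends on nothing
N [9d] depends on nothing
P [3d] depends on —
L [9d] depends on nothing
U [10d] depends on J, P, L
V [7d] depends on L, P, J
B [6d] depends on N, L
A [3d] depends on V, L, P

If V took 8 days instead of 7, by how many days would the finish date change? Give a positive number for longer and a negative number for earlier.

1

As given, the longest chain is L→V→A = 9+7+3 = 19, so the finish is 19 days.
V lies on that path, so at 8 days the path becomes 20 days.
That remains the longest chain; total 20 days.
Change in finish: 20 − 19 = +1 days.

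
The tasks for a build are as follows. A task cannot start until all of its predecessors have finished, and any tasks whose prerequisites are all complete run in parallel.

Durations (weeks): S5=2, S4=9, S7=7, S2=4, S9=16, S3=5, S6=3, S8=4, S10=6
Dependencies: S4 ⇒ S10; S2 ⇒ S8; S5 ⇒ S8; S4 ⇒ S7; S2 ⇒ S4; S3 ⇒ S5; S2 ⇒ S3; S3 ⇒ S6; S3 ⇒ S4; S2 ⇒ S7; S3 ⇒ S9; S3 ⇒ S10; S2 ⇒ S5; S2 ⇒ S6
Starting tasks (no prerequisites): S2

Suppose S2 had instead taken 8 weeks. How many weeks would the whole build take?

Actual critical path: S2→S3→S4→S7 = 4+5+9+7 = 25 ⇒ 25 weeks.
S2 lies on that path, so at 8 weeks the path becomes 29 weeks.
That remains the longest chain; total 29 weeks.

29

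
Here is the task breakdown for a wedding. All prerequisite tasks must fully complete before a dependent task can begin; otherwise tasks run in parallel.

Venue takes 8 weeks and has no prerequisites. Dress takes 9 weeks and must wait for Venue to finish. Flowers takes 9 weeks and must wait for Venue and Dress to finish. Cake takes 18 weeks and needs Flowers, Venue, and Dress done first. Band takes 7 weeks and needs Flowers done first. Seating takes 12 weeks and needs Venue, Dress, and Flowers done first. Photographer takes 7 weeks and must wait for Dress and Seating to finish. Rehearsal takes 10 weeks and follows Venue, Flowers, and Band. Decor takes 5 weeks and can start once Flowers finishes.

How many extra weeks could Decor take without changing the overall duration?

The longest chain is Venue→Dress→Flowers→Seating→Photographer = 8+9+9+12+7 = 45; overall finish 45 weeks.
The longest chain containing Decor totals 31 weeks.
Slack of Decor = 40 − 26 = 14 weeks.

14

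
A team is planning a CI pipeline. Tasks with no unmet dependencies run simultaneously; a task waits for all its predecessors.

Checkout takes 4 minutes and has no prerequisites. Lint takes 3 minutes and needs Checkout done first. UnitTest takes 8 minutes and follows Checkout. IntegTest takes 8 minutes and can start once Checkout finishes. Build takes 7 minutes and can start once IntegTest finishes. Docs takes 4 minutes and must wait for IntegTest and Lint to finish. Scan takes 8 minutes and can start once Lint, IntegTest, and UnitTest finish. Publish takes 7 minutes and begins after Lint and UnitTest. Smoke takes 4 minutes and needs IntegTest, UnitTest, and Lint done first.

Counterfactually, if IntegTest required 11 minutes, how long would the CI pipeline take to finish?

Baseline: Checkout→IntegTest→Scan = 4+8+8 = 20 → 20 minutes.
IntegTest lies on that path, so at 11 minutes the path becomes 23 minutes.
The critical path is still Checkout→IntegTest→Scan; finish is now 23 minutes.

23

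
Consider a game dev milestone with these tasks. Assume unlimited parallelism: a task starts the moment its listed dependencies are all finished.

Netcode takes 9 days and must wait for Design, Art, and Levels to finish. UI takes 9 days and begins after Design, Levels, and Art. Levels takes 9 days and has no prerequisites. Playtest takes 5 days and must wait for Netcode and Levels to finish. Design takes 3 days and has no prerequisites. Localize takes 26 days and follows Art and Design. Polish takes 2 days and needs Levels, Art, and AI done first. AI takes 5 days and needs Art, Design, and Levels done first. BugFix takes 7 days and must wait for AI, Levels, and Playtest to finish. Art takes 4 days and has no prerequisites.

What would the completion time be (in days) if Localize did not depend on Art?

30

Original critical path: Art→Localize = 4+26 = 30 ⇒ 30 days.
Without Art→Localize, Localize's earliest start moves from 4 to 3.
After: Levels→Netcode→Playtest→BugFix = 9+9+5+7 = 30 → 30 days.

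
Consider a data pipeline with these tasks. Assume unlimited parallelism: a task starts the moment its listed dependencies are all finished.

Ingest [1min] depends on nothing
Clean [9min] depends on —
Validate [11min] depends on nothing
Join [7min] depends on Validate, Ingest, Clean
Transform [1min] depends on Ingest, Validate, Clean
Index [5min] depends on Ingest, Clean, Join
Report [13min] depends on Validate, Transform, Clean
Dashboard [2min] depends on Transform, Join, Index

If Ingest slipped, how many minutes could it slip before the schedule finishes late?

The longest chain is Validate→Join→Index→Dashboard = 11+7+5+2 = 25; overall finish 25 minutes.
Ingest finishes as early as 1 and must finish by 11.
Float = 25 − 15 = 10.

10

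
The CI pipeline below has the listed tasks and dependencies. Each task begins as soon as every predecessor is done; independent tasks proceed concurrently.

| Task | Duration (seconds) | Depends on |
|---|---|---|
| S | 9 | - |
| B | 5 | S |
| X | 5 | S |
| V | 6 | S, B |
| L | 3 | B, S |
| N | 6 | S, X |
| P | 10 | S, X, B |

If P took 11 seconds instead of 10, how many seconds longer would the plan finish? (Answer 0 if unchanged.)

1

Critical path before the change: S→B→P = 9+5+10 = 24 giving 24 seconds.
P is on the critical path; changing it to 11 makes that path 25 seconds.
No other chain overtakes it, so the finish is 25 seconds.
Change in finish: 25 − 24 = +1 seconds.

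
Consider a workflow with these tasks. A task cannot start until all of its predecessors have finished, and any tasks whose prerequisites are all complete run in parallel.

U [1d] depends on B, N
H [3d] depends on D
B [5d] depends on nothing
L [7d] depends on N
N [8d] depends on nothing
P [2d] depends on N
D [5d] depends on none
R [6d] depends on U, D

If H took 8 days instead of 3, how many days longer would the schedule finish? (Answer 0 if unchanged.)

As given, the longest chain is N→U→R = 8+1+6 = 15, so the finish is 15 days.
H is off the critical path — its longest chain is 8 days, giving 7 of slack.
The critical path is still N→U→R; finish is now 15 days.
Change in finish: 15 − 15 = +0 days.

0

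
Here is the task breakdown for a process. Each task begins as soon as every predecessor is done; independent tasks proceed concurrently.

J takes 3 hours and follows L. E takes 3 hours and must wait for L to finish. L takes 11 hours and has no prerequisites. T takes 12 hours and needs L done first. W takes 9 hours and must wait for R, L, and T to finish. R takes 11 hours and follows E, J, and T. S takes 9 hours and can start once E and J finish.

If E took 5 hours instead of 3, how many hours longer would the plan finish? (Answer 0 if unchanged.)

0

The binding path is L→T→R→W = 11+12+11+9 = 43; finish at 43 hours.
E has 9 hours of float (longest path through it is 34).
No other chain overtakes it, so the finish is 43 hours.
Change in finish: 43 − 43 = +0 hours.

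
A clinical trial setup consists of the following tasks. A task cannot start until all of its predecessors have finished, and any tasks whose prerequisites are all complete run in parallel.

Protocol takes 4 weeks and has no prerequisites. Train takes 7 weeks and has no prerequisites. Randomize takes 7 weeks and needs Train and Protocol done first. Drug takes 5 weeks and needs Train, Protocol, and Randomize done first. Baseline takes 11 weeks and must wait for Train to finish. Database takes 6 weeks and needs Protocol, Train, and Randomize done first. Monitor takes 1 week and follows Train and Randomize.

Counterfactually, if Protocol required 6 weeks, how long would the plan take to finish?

20

The binding path is Train→Randomize→Database = 7+7+6 = 20; finish at 20 weeks.
The longest path through Protocol is only 17 weeks, so Protocol has float 3.
No other chain overtakes it, so the finish is 20 weeks.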